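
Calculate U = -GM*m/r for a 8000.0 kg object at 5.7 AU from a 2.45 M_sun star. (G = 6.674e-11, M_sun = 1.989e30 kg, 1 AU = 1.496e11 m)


M = 2.45 * 1.989e30 kg = 4.87305e+30 kg; r = 5.7 AU * 1.496e11 m/AU = 8.5272e+11 m. U = -GM*m/r = -(6.674e-11 * 4.87305e+30 * 8000.0) / 8.5272e+11 = -3.051e+12

-3.051e+12 J


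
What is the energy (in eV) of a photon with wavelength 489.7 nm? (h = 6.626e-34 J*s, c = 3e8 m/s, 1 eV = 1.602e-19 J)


E = hc/lambda = 6.626e-34 * 3e8 / 4.897e-07 = 4.059e-19 J = 2.5338 eV

2.5338 eV


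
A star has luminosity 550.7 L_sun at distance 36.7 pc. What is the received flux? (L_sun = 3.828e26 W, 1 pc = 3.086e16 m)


F = L / (4*pi*d^2) = 2.108e+29 / (4*pi*(1.133e+18)^2) = 1.308e-08

1.308e-08 W/m^2


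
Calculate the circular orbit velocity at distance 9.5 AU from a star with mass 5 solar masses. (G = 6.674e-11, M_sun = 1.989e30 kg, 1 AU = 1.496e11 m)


v = sqrt(GM/r) = sqrt(6.674e-11 * 9.945e+30 / 1.421e+12) = 21610.6533

21610.6533 m/s


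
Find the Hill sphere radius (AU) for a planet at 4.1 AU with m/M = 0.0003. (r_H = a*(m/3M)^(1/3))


r_H = a * (m/3M)^(1/3) = 4.1 * (0.0003/3)^(1/3) = 0.1903

0.1903 AU


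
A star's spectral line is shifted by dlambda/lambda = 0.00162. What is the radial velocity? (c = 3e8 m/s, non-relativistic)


v = (dlambda/lambda) * c = 0.00162 * 3e8 = 486000.0

486000.0 m/s


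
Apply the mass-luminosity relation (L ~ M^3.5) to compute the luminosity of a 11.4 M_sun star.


L/L_sun = (M/M_sun)^3.5 = 11.4^3.5 = 5002.2683

5002.2683 L_sun


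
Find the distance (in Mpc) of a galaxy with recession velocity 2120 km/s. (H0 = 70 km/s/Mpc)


d = v / H0 = 2120 / 70 = 30.2857

30.2857 Mpc


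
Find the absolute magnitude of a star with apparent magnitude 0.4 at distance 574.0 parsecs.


M = m - 5*log10(d) + 5 = 0.4 - 5*log10(574.0) + 5 = -8.3946

-8.3946


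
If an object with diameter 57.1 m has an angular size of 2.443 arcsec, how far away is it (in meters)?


D = size / theta_rad, theta_rad = 2.443 * pi/(180*3600) = 1.184e-05, D = 4.821e+06

4.821e+06 m


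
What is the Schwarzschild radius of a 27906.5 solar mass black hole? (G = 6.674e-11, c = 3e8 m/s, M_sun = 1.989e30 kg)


M = 27906.5 * 1.989e30 kg = 5.55060285e+34 kg. rs = 2GM/c^2 = 2 * 6.674e-11 * 5.55060285e+34 / (3e8)^2 = 8.232e+07

8.232e+07 m


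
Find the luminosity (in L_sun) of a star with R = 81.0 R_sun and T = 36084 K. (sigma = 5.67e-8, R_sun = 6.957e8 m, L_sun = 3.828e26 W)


R = 81.0 * 6.957e8 m = 5.63517e+10 m. L = 4*pi*R^2*sigma*T^4 = 4*pi*(5.63517e+10)^2 * 5.67e-8 * 36084^4 = 3.835885755e+33 W. L/L_sun = 3.835885755e+33 / 3.828e26 = 1.002e+07

1.002e+07 L_sun


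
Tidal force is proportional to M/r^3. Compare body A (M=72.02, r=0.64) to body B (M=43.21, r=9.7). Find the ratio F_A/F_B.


Ratio = (M1/r1^3) / (M2/r2^3) = (72.02/0.64^3) / (43.21/9.7^3) = 5802.8872

5802.8872


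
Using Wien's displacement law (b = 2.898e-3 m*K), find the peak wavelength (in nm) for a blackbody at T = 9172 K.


lam_max = b / T = 2.898e-3 / 9172 = 3.160e-07 m = 315.9616 nm

315.9616 nm


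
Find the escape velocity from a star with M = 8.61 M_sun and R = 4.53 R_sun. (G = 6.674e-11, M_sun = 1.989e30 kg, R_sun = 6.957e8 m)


M = 8.61 * 1.989e30 kg = 1.712529e+31 kg; R = 4.53 * 6.957e8 m = 3.151521e+09 m. v_esc = sqrt(2GM/R) = sqrt(2 * 6.674e-11 * 1.712529e+31 / 3.151521e+09) = 851661.399

851661.399 m/s


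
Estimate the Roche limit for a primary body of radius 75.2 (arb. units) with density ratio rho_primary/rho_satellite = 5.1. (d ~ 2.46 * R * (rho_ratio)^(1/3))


d_Roche = 2.46 * 75.2 * 5.1^(1/3) = 318.4268

318.4268


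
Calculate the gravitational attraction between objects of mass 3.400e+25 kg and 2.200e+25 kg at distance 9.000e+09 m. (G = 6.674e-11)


F = G*m1*m2/r^2 = 6.674e-11 * 3.400e+25 * 2.200e+25 / (9.000e+09)^2 = 6.674e-11 * 7.480e+50 / 8.100e+19 = 6.163e+20

6.163e+20 N


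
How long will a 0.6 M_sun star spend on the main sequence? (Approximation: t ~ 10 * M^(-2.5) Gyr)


t = 10 * M^(-2.5) = 10 * 0.6^(-2.5) = 35.861

35.861 Gyr


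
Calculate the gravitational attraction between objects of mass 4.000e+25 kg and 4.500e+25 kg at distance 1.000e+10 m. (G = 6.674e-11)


F = G*m1*m2/r^2 = 6.674e-11 * 4.000e+25 * 4.500e+25 / (1.000e+10)^2 = 6.674e-11 * 1.800e+51 / 1.000e+20 = 1.201e+21

1.201e+21 N


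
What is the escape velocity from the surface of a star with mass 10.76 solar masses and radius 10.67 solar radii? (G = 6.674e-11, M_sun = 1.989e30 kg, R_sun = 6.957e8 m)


M = 10.76 * 1.989e30 kg = 2.140164e+31 kg; R = 10.67 * 6.957e8 m = 7.423119e+09 m. v_esc = sqrt(2GM/R) = sqrt(2 * 6.674e-11 * 2.140164e+31 / 7.423119e+09) = 620352.3258

620352.3258 m/s


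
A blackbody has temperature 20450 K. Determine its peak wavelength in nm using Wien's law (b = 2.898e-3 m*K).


lam_max = b / T = 2.898e-3 / 20450 = 1.417e-07 m = 141.7115 nm

141.7115 nm


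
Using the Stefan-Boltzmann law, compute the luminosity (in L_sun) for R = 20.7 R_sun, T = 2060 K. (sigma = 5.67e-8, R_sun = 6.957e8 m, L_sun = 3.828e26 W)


R = 20.7 * 6.957e8 m = 1.440099e+10 m. L = 4*pi*R^2*sigma*T^4 = 4*pi*(1.440099e+10)^2 * 5.67e-8 * 2060^4 = 2.661009972e+27 W. L/L_sun = 2.661009972e+27 / 3.828e26 = 6.9514

6.9514 L_sun


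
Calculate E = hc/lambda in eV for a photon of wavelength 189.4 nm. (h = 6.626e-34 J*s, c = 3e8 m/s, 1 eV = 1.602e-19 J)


E = hc/lambda = 6.626e-34 * 3e8 / 1.894e-07 = 1.050e-18 J = 6.5513 eV

6.5513 eV


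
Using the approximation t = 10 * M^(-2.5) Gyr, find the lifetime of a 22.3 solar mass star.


t = 10 * M^(-2.5) = 10 * 22.3^(-2.5) = 0.0043

0.0043 Gyr


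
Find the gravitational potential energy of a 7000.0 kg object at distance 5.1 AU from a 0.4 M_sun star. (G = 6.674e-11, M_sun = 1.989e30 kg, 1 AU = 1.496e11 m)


M = 0.4 * 1.989e30 kg = 7.956e+29 kg; r = 5.1 AU * 1.496e11 m/AU = 7.6296e+11 m. U = -GM*m/r = -(6.674e-11 * 7.956e+29 * 7000.0) / 7.6296e+11 = -4.872e+11

-4.872e+11 J


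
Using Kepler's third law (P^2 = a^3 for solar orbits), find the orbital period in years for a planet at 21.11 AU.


P = a^(3/2) = 21.11^1.5 = 96.9912

96.9912 years


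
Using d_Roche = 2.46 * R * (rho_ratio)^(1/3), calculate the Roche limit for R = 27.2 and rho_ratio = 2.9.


d_Roche = 2.46 * 27.2 * 2.9^(1/3) = 95.4194

95.4194


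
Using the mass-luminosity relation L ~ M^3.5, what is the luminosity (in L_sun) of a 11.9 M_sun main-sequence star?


L/L_sun = (M/M_sun)^3.5 = 11.9^3.5 = 5813.188

5813.188 L_sun


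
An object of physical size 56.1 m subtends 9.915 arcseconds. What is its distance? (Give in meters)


D = size / theta_rad, theta_rad = 9.915 * pi/(180*3600) = 4.807e-05, D = 1.167e+06

1.167e+06 m


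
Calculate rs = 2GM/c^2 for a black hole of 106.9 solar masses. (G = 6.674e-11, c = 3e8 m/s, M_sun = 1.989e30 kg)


M = 106.9 * 1.989e30 kg = 2.126241e+32 kg. rs = 2GM/c^2 = 2 * 6.674e-11 * 2.126241e+32 / (3e8)^2 = 315345.1652

315345.1652 m


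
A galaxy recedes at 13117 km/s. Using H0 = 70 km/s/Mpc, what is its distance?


d = v / H0 = 13117 / 70 = 187.3857

187.3857 Mpc


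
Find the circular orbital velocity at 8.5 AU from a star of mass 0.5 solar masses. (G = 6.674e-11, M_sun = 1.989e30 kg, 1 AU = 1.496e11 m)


v = sqrt(GM/r) = sqrt(6.674e-11 * 9.945e+29 / 1.272e+12) = 7224.7069

7224.7069 m/s


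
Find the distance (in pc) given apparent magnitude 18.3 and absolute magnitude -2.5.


d = 10^((m - M + 5)/5) = 10^((18.3 - -2.5 + 5)/5) = 144543.9771

144543.9771 pc


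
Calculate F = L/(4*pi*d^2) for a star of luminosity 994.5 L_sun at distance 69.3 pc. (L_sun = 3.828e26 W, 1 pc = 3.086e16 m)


F = L / (4*pi*d^2) = 3.807e+29 / (4*pi*(2.139e+18)^2) = 6.624e-09

6.624e-09 W/m^2


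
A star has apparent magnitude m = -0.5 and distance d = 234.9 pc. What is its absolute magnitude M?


M = m - 5*log10(d) + 5 = -0.5 - 5*log10(234.9) + 5 = -7.3544

-7.3544


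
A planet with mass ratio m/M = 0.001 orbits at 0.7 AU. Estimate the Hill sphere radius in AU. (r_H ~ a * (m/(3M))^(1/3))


r_H = a * (m/3M)^(1/3) = 0.7 * (0.001/3)^(1/3) = 0.0485

0.0485 AU


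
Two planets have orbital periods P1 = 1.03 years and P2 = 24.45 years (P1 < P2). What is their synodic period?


1/P_syn = |1/P1 - 1/P2| = |1/1.03 - 1/24.45| => P_syn = 1.0753

1.0753 years


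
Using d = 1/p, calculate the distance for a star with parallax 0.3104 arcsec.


d = 1/p = 1/0.3104 = 3.2216

3.2216 pc


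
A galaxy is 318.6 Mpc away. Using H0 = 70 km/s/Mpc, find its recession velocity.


v = H0 * d = 70 * 318.6 = 22302.0

22302.0 km/s


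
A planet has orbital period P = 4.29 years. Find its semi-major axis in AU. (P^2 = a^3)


a = P^(2/3) = 4.29^(2/3) = 2.6402

2.6402 AU


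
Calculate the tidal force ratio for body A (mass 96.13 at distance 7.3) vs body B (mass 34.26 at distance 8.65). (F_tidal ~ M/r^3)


Ratio = (M1/r1^3) / (M2/r2^3) = (96.13/7.3^3) / (34.26/8.65^3) = 4.6682

4.6682


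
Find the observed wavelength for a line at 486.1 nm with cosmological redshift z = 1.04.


lam_obs = lam_emit * (1 + z) = 486.1 * (1 + 1.04) = 991.644

991.644 nm


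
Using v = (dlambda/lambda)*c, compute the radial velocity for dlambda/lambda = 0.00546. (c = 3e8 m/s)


v = (dlambda/lambda) * c = 0.00546 * 3e8 = 1.638e+06

1.638e+06 m/s


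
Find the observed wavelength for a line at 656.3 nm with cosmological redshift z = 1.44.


lam_obs = lam_emit * (1 + z) = 656.3 * (1 + 1.44) = 1601.372

1601.372 nm


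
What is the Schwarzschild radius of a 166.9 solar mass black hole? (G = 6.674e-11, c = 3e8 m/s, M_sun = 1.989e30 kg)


M = 166.9 * 1.989e30 kg = 3.319641e+32 kg. rs = 2GM/c^2 = 2 * 6.674e-11 * 3.319641e+32 / (3e8)^2 = 492339.6452

492339.6452 m


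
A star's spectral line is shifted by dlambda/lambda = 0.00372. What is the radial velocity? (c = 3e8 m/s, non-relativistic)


v = (dlambda/lambda) * c = 0.00372 * 3e8 = 1.116e+06

1.116e+06 m/s


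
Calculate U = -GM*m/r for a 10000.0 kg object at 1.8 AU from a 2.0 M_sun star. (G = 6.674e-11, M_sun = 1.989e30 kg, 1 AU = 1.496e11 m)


M = 2.0 * 1.989e30 kg = 3.978e+30 kg; r = 1.8 AU * 1.496e11 m/AU = 2.6928e+11 m. U = -GM*m/r = -(6.674e-11 * 3.978e+30 * 10000.0) / 2.6928e+11 = -9.859e+12

-9.859e+12 J


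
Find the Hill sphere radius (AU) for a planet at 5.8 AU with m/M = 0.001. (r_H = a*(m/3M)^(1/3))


r_H = a * (m/3M)^(1/3) = 5.8 * (0.001/3)^(1/3) = 0.4021

0.4021 AU


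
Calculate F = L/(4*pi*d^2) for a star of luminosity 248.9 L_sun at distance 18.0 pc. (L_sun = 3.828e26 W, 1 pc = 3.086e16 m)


F = L / (4*pi*d^2) = 9.528e+28 / (4*pi*(5.555e+17)^2) = 2.457e-08

2.457e-08 W/m^2


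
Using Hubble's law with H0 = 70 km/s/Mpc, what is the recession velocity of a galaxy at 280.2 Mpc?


v = H0 * d = 70 * 280.2 = 19614.0

19614.0 km/s


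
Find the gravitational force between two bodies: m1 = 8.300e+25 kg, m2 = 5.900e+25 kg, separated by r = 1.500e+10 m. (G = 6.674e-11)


F = G*m1*m2/r^2 = 6.674e-11 * 8.300e+25 * 5.900e+25 / (1.500e+10)^2 = 6.674e-11 * 4.897e+51 / 2.250e+20 = 1.453e+21

1.453e+21 N


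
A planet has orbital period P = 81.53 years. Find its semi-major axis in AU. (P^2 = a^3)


a = P^(2/3) = 81.53^(2/3) = 18.8023

18.8023 AU


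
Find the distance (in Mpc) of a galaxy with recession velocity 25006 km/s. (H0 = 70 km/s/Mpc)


d = v / H0 = 25006 / 70 = 357.2286

357.2286 Mpc


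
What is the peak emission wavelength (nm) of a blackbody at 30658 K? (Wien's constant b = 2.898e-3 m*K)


lam_max = b / T = 2.898e-3 / 30658 = 9.453e-08 m = 94.5267 nm

94.5267 nm


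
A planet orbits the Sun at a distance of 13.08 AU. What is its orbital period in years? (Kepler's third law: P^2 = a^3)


P = a^(3/2) = 13.08^1.5 = 47.3055

47.3055 years


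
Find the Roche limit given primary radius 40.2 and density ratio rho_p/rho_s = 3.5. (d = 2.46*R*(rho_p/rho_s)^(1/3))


d_Roche = 2.46 * 40.2 * 3.5^(1/3) = 150.1472

150.1472


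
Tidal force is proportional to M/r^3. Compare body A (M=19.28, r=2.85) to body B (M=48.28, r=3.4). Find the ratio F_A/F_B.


Ratio = (M1/r1^3) / (M2/r2^3) = (19.28/2.85^3) / (48.28/3.4^3) = 0.678

0.678


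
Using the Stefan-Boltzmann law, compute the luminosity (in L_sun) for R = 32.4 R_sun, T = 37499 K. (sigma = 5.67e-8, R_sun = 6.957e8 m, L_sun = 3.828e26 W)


R = 32.4 * 6.957e8 m = 2.254068e+10 m. L = 4*pi*R^2*sigma*T^4 = 4*pi*(2.254068e+10)^2 * 5.67e-8 * 37499^4 = 7.158230776e+32 W. L/L_sun = 7.158230776e+32 / 3.828e26 = 1.870e+06

1.870e+06 L_sun


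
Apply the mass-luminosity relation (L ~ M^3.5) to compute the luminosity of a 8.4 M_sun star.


L/L_sun = (M/M_sun)^3.5 = 8.4^3.5 = 1717.8194

1717.8194 L_sun


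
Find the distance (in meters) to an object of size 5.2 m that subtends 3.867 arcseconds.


D = size / theta_rad, theta_rad = 3.867 * pi/(180*3600) = 1.875e-05, D = 277366.6906

277366.6906 m


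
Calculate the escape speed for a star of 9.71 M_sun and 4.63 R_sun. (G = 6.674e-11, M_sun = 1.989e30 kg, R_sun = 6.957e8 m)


M = 9.71 * 1.989e30 kg = 1.931319e+31 kg; R = 4.63 * 6.957e8 m = 3.221091e+09 m. v_esc = sqrt(2GM/R) = sqrt(2 * 6.674e-11 * 1.931319e+31 / 3.221091e+09) = 894609.7114

894609.7114 m/s


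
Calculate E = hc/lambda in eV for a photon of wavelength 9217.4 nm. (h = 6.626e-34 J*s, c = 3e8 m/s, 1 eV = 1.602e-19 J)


E = hc/lambda = 6.626e-34 * 3e8 / 9.217e-06 = 2.157e-20 J = 0.1346 eV

0.1346 eV


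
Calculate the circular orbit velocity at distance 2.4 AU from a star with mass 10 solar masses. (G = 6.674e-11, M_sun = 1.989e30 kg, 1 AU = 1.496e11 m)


v = sqrt(GM/r) = sqrt(6.674e-11 * 1.989e+31 / 3.590e+11) = 60804.9695

60804.9695 m/s


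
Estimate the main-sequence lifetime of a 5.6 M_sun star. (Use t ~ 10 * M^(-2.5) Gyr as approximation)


t = 10 * M^(-2.5) = 10 * 5.6^(-2.5) = 0.1348

0.1348 Gyr


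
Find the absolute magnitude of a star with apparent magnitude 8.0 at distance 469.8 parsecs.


M = m - 5*log10(d) + 5 = 8.0 - 5*log10(469.8) + 5 = -0.3596

-0.3596


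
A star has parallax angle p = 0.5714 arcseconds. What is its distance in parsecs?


d = 1/p = 1/0.5714 = 1.7501

1.7501 pc


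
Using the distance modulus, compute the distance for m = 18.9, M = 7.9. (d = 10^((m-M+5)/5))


d = 10^((m - M + 5)/5) = 10^((18.9 - 7.9 + 5)/5) = 1584.8932

1584.8932 pc


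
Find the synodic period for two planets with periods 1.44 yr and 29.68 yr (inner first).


1/P_syn = |1/P1 - 1/P2| = |1/1.44 - 1/29.68| => P_syn = 1.5134

1.5134 years


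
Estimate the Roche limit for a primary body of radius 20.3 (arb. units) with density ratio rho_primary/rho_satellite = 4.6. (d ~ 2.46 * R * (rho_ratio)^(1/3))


d_Roche = 2.46 * 20.3 * 4.6^(1/3) = 83.0521

83.0521


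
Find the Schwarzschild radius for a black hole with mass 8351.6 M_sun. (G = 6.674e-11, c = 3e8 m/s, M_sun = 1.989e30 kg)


M = 8351.6 * 1.989e30 kg = 1.66113324e+34 kg. rs = 2GM/c^2 = 2 * 6.674e-11 * 1.66113324e+34 / (3e8)^2 = 2.464e+07

2.464e+07 m


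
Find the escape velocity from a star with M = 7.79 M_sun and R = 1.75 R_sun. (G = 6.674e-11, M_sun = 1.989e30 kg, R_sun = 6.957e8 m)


M = 7.79 * 1.989e30 kg = 1.549431e+31 kg; R = 1.75 * 6.957e8 m = 1.217475e+09 m. v_esc = sqrt(2GM/R) = sqrt(2 * 6.674e-11 * 1.549431e+31 / 1.217475e+09) = 1.303e+06

1.303e+06 m/s


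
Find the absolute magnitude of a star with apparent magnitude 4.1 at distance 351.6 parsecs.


M = m - 5*log10(d) + 5 = 4.1 - 5*log10(351.6) + 5 = -3.6302

-3.6302


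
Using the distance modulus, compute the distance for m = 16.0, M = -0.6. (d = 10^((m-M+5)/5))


d = 10^((m - M + 5)/5) = 10^((16.0 - -0.6 + 5)/5) = 20892.9613

20892.9613 pc


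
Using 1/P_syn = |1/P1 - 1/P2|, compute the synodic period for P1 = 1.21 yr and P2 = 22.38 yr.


1/P_syn = |1/P1 - 1/P2| = |1/1.21 - 1/22.38| => P_syn = 1.2792

1.2792 years


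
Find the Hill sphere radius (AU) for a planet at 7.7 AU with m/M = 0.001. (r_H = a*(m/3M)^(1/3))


r_H = a * (m/3M)^(1/3) = 7.7 * (0.001/3)^(1/3) = 0.5339

0.5339 AU


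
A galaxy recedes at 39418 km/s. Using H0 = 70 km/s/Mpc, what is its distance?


d = v / H0 = 39418 / 70 = 563.1143

563.1143 Mpc


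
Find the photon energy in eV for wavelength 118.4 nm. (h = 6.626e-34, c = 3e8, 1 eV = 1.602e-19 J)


E = hc/lambda = 6.626e-34 * 3e8 / 1.184e-07 = 1.679e-18 J = 10.4799 eV

10.4799 eV


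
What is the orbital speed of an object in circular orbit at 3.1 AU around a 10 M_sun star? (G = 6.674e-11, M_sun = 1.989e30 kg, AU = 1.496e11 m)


v = sqrt(GM/r) = sqrt(6.674e-11 * 1.989e+31 / 4.638e+11) = 53501.2402

53501.2402 m/s


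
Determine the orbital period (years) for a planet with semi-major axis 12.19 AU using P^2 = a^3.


P = a^(3/2) = 12.19^1.5 = 42.5604

42.5604 years


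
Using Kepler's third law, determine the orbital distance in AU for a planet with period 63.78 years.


a = P^(2/3) = 63.78^(2/3) = 15.9633

15.9633 AU


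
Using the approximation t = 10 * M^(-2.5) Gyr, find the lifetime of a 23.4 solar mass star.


t = 10 * M^(-2.5) = 10 * 23.4^(-2.5) = 0.0038

0.0038 Gyr


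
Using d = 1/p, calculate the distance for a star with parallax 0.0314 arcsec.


d = 1/p = 1/0.0314 = 31.8471

31.8471 pc


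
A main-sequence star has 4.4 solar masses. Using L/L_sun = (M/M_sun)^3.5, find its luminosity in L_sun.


L/L_sun = (M/M_sun)^3.5 = 4.4^3.5 = 178.6835

178.6835 L_sun


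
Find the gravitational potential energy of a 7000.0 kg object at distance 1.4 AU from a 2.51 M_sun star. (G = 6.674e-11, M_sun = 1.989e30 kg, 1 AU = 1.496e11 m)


M = 2.51 * 1.989e30 kg = 4.99239e+30 kg; r = 1.4 AU * 1.496e11 m/AU = 2.0944e+11 m. U = -GM*m/r = -(6.674e-11 * 4.99239e+30 * 7000.0) / 2.0944e+11 = -1.114e+13

-1.114e+13 J


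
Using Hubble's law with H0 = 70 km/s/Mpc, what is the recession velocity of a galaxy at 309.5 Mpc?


v = H0 * d = 70 * 309.5 = 21665.0

21665.0 km/s


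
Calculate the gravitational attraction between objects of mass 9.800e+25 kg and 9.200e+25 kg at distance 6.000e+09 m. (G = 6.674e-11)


F = G*m1*m2/r^2 = 6.674e-11 * 9.800e+25 * 9.200e+25 / (6.000e+09)^2 = 6.674e-11 * 9.016e+51 / 3.600e+19 = 1.671e+22

1.671e+22 N


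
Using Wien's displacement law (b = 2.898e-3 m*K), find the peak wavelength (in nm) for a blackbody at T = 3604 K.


lam_max = b / T = 2.898e-3 / 3604 = 8.041e-07 m = 804.1065 nm

804.1065 nm


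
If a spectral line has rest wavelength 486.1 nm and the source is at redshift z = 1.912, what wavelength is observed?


lam_obs = lam_emit * (1 + z) = 486.1 * (1 + 1.912) = 1415.5232

1415.5232 nm


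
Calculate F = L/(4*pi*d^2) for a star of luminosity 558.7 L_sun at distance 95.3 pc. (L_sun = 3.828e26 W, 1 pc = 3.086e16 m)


F = L / (4*pi*d^2) = 2.139e+29 / (4*pi*(2.941e+18)^2) = 1.968e-09

1.968e-09 W/m^2


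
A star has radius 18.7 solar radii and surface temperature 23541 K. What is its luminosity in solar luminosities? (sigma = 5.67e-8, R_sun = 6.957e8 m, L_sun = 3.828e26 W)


R = 18.7 * 6.957e8 m = 1.300959e+10 m. L = 4*pi*R^2*sigma*T^4 = 4*pi*(1.300959e+10)^2 * 5.67e-8 * 23541^4 = 3.703563301e+31 W. L/L_sun = 3.703563301e+31 / 3.828e26 = 96749.3025

96749.3025 L_sun


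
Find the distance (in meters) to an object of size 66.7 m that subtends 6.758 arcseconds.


D = size / theta_rad, theta_rad = 6.758 * pi/(180*3600) = 3.276e-05, D = 2.036e+06

2.036e+06 m


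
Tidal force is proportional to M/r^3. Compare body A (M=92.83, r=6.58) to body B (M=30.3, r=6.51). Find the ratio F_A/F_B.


Ratio = (M1/r1^3) / (M2/r2^3) = (92.83/6.58^3) / (30.3/6.51^3) = 2.967

2.967


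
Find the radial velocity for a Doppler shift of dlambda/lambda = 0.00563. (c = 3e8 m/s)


v = (dlambda/lambda) * c = 0.00563 * 3e8 = 1.689e+06

1.689e+06 m/s


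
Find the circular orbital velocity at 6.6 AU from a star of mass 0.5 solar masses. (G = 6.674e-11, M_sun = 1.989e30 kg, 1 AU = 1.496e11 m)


v = sqrt(GM/r) = sqrt(6.674e-11 * 9.945e+29 / 9.874e+11) = 8198.9404

8198.9404 m/s


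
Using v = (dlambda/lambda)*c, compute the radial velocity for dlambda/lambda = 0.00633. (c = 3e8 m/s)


v = (dlambda/lambda) * c = 0.00633 * 3e8 = 1.899e+06

1.899e+06 m/s


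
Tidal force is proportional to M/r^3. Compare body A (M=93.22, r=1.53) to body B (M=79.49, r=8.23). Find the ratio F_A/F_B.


Ratio = (M1/r1^3) / (M2/r2^3) = (93.22/1.53^3) / (79.49/8.23^3) = 182.5248

182.5248


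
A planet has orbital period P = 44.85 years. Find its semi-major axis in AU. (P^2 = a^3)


a = P^(2/3) = 44.85^(2/3) = 12.6234

12.6234 AU


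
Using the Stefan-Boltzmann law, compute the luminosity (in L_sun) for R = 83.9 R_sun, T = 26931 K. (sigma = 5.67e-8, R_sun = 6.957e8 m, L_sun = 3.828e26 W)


R = 83.9 * 6.957e8 m = 5.836923e+10 m. L = 4*pi*R^2*sigma*T^4 = 4*pi*(5.836923e+10)^2 * 5.67e-8 * 26931^4 = 1.276940822e+33 W. L/L_sun = 1.276940822e+33 / 3.828e26 = 3.336e+06

3.336e+06 L_sun


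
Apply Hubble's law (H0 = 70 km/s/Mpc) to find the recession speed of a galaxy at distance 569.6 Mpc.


v = H0 * d = 70 * 569.6 = 39872.0

39872.0 km/s


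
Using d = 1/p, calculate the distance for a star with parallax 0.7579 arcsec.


d = 1/p = 1/0.7579 = 1.3194

1.3194 pc


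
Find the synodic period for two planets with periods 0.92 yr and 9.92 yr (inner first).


1/P_syn = |1/P1 - 1/P2| = |1/0.92 - 1/9.92| => P_syn = 1.014

1.014 years


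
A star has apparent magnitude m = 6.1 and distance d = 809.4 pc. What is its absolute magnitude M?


M = m - 5*log10(d) + 5 = 6.1 - 5*log10(809.4) + 5 = -3.4408

-3.4408


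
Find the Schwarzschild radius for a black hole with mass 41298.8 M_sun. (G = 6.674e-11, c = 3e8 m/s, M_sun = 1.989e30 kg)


M = 41298.8 * 1.989e30 kg = 8.21433132e+34 kg. rs = 2GM/c^2 = 2 * 6.674e-11 * 8.21433132e+34 / (3e8)^2 = 1.218e+08

1.218e+08 m


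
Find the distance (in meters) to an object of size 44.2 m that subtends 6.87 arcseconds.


D = size / theta_rad, theta_rad = 6.87 * pi/(180*3600) = 3.331e-05, D = 1.327e+06

1.327e+06 m


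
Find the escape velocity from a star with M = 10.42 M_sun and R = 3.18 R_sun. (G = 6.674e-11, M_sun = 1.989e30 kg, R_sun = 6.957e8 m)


M = 10.42 * 1.989e30 kg = 2.072538e+31 kg; R = 3.18 * 6.957e8 m = 2.212326e+09 m. v_esc = sqrt(2GM/R) = sqrt(2 * 6.674e-11 * 2.072538e+31 / 2.212326e+09) = 1.118e+06

1.118e+06 m/s


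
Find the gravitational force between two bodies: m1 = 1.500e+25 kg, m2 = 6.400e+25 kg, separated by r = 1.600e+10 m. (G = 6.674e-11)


F = G*m1*m2/r^2 = 6.674e-11 * 1.500e+25 * 6.400e+25 / (1.600e+10)^2 = 6.674e-11 * 9.600e+50 / 2.560e+20 = 2.503e+20

2.503e+20 N


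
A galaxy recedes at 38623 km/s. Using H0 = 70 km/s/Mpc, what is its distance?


d = v / H0 = 38623 / 70 = 551.7571

551.7571 Mpc


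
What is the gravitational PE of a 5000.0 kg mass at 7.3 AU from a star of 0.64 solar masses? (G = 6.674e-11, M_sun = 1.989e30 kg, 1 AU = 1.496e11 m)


M = 0.64 * 1.989e30 kg = 1.27296e+30 kg; r = 7.3 AU * 1.496e11 m/AU = 1.09208e+12 m. U = -GM*m/r = -(6.674e-11 * 1.27296e+30 * 5000.0) / 1.09208e+12 = -3.890e+11

-3.890e+11 J


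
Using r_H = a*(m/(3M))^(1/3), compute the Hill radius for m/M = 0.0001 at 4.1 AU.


r_H = a * (m/3M)^(1/3) = 4.1 * (0.0001/3)^(1/3) = 0.132

0.132 AU


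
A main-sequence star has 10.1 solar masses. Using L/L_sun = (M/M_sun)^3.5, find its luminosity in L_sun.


L/L_sun = (M/M_sun)^3.5 = 10.1^3.5 = 3274.3478

3274.3478 L_sun


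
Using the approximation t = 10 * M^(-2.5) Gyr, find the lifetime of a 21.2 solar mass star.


t = 10 * M^(-2.5) = 10 * 21.2^(-2.5) = 0.0048

0.0048 Gyr


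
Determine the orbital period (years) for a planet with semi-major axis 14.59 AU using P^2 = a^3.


P = a^(3/2) = 14.59^1.5 = 55.7292

55.7292 years


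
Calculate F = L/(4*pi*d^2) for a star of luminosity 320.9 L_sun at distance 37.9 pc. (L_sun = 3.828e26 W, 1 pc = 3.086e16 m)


F = L / (4*pi*d^2) = 1.228e+29 / (4*pi*(1.170e+18)^2) = 7.146e-09

7.146e-09 W/m^2


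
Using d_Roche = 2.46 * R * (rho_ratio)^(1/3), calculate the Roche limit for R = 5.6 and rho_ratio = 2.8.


d_Roche = 2.46 * 5.6 * 2.8^(1/3) = 19.4167

19.4167


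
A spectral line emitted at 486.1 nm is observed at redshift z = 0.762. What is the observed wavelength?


lam_obs = lam_emit * (1 + z) = 486.1 * (1 + 0.762) = 856.5082

856.5082 nm


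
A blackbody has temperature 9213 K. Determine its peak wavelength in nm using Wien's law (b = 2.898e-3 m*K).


lam_max = b / T = 2.898e-3 / 9213 = 3.146e-07 m = 314.5555 nm

314.5555 nm


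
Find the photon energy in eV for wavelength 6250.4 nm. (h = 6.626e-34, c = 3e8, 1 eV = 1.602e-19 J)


E = hc/lambda = 6.626e-34 * 3e8 / 6.250e-06 = 3.180e-20 J = 0.1985 eV

0.1985 eV


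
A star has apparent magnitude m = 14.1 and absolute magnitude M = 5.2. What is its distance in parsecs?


d = 10^((m - M + 5)/5) = 10^((14.1 - 5.2 + 5)/5) = 602.5596

602.5596 pc


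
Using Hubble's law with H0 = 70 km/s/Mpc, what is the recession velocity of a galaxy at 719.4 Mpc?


v = H0 * d = 70 * 719.4 = 50358.0

50358.0 km/s


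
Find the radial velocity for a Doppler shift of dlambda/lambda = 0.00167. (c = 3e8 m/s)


v = (dlambda/lambda) * c = 0.00167 * 3e8 = 501000.0

501000.0 m/s


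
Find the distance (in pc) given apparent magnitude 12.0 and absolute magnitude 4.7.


d = 10^((m - M + 5)/5) = 10^((12.0 - 4.7 + 5)/5) = 288.4032

288.4032 pc


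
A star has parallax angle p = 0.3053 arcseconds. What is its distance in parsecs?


d = 1/p = 1/0.3053 = 3.2755

3.2755 pc


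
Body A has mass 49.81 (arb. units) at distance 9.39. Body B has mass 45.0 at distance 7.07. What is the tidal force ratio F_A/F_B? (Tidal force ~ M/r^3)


Ratio = (M1/r1^3) / (M2/r2^3) = (49.81/9.39^3) / (45.0/7.07^3) = 0.4725

0.4725


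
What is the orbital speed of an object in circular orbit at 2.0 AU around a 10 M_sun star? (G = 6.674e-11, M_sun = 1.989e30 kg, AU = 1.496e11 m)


v = sqrt(GM/r) = sqrt(6.674e-11 * 1.989e+31 / 2.992e+11) = 66608.5068

66608.5068 m/s


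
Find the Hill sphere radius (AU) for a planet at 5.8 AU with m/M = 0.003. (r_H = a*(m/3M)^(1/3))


r_H = a * (m/3M)^(1/3) = 5.8 * (0.003/3)^(1/3) = 0.58

0.58 AU


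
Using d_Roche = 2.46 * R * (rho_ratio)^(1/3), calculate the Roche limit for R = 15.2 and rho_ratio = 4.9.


d_Roche = 2.46 * 15.2 * 4.9^(1/3) = 63.5103

63.5103


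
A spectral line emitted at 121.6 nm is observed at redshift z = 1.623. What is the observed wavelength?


lam_obs = lam_emit * (1 + z) = 121.6 * (1 + 1.623) = 318.9568

318.9568 nm


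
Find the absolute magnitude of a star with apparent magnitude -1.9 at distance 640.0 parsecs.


M = m - 5*log10(d) + 5 = -1.9 - 5*log10(640.0) + 5 = -10.9309

-10.9309


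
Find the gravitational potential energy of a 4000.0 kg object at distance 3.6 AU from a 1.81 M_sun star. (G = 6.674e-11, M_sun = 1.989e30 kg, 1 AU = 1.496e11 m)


M = 1.81 * 1.989e30 kg = 3.60009e+30 kg; r = 3.6 AU * 1.496e11 m/AU = 5.3856e+11 m. U = -GM*m/r = -(6.674e-11 * 3.60009e+30 * 4000.0) / 5.3856e+11 = -1.785e+12

-1.785e+12 J


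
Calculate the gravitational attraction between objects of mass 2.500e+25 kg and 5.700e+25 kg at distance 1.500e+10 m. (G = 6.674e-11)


F = G*m1*m2/r^2 = 6.674e-11 * 2.500e+25 * 5.700e+25 / (1.500e+10)^2 = 6.674e-11 * 1.425e+51 / 2.250e+20 = 4.227e+20

4.227e+20 N


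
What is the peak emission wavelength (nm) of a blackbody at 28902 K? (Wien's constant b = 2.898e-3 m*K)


lam_max = b / T = 2.898e-3 / 28902 = 1.003e-07 m = 100.2699 nm

100.2699 nm


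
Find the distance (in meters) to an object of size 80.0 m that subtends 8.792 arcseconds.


D = size / theta_rad, theta_rad = 8.792 * pi/(180*3600) = 4.262e-05, D = 1.877e+06

1.877e+06 m


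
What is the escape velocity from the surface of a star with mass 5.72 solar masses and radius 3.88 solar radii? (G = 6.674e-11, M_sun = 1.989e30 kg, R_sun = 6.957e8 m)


M = 5.72 * 1.989e30 kg = 1.137708e+31 kg; R = 3.88 * 6.957e8 m = 2.699316e+09 m. v_esc = sqrt(2GM/R) = sqrt(2 * 6.674e-11 * 1.137708e+31 / 2.699316e+09) = 750061.0965

750061.0965 m/s


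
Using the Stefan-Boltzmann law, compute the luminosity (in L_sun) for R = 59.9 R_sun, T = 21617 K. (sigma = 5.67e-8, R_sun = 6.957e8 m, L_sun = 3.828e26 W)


R = 59.9 * 6.957e8 m = 4.167243e+10 m. L = 4*pi*R^2*sigma*T^4 = 4*pi*(4.167243e+10)^2 * 5.67e-8 * 21617^4 = 2.701918623e+32 W. L/L_sun = 2.701918623e+32 / 3.828e26 = 705830.3612

705830.3612 L_sun


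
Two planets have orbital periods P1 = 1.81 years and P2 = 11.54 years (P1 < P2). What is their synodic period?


1/P_syn = |1/P1 - 1/P2| = |1/1.81 - 1/11.54| => P_syn = 2.1467

2.1467 years


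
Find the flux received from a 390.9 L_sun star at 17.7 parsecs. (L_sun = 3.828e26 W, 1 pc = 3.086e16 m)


F = L / (4*pi*d^2) = 1.496e+29 / (4*pi*(5.462e+17)^2) = 3.991e-08

3.991e-08 W/m^2


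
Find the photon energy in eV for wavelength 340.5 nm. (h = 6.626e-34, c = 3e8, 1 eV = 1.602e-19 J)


E = hc/lambda = 6.626e-34 * 3e8 / 3.405e-07 = 5.838e-19 J = 3.6441 eV

3.6441 eV


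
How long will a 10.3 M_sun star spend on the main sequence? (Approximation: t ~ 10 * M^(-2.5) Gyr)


t = 10 * M^(-2.5) = 10 * 10.3^(-2.5) = 0.0294

0.0294 Gyr


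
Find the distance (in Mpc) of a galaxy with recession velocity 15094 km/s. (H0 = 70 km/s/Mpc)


d = v / H0 = 15094 / 70 = 215.6286

215.6286 Mpc


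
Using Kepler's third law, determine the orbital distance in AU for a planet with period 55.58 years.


a = P^(2/3) = 55.58^(2/3) = 14.5639

14.5639 AU


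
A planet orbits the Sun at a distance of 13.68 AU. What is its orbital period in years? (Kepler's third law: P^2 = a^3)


P = a^(3/2) = 13.68^1.5 = 50.5975

50.5975 years


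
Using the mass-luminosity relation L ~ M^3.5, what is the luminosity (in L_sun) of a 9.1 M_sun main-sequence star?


L/L_sun = (M/M_sun)^3.5 = 9.1^3.5 = 2273.2378

2273.2378 L_sun


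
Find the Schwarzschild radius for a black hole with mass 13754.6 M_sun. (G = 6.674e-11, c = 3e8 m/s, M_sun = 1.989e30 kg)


M = 13754.6 * 1.989e30 kg = 2.73578994e+34 kg. rs = 2GM/c^2 = 2 * 6.674e-11 * 2.73578994e+34 / (3e8)^2 = 4.057e+07

4.057e+07 m


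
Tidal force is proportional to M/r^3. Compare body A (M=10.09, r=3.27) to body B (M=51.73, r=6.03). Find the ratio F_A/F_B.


Ratio = (M1/r1^3) / (M2/r2^3) = (10.09/3.27^3) / (51.73/6.03^3) = 1.2231

1.2231


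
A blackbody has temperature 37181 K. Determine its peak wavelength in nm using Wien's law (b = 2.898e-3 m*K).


lam_max = b / T = 2.898e-3 / 37181 = 7.794e-08 m = 77.943 nm

77.943 nm


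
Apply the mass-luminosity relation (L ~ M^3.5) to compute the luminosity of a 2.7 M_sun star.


L/L_sun = (M/M_sun)^3.5 = 2.7^3.5 = 32.3425

32.3425 L_sun


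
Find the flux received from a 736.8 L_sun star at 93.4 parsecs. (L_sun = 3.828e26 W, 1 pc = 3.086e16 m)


F = L / (4*pi*d^2) = 2.820e+29 / (4*pi*(2.882e+18)^2) = 2.702e-09

2.702e-09 W/m^2


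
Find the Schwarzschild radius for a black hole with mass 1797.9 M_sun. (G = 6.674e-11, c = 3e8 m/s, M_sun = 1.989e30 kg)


M = 1797.9 * 1.989e30 kg = 3.5760231e+33 kg. rs = 2GM/c^2 = 2 * 6.674e-11 * 3.5760231e+33 / (3e8)^2 = 5.304e+06

5.304e+06 m


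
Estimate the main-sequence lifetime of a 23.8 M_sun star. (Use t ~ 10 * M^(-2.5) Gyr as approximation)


t = 10 * M^(-2.5) = 10 * 23.8^(-2.5) = 0.0036

0.0036 Gyr


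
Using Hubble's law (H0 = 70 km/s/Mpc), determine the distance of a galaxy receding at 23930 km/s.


d = v / H0 = 23930 / 70 = 341.8571

341.8571 Mpc


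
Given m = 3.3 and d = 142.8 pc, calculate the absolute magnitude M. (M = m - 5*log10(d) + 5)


M = m - 5*log10(d) + 5 = 3.3 - 5*log10(142.8) + 5 = -2.4736

-2.4736


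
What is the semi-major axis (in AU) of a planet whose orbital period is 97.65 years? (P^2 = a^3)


a = P^(2/3) = 97.65^(2/3) = 21.2055

21.2055 AU


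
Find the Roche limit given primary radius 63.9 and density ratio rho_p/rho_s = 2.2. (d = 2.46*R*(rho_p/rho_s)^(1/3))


d_Roche = 2.46 * 63.9 * 2.2^(1/3) = 204.4452

204.4452


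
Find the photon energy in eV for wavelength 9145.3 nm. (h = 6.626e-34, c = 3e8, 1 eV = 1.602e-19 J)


E = hc/lambda = 6.626e-34 * 3e8 / 9.145e-06 = 2.174e-20 J = 0.1357 eV

0.1357 eV


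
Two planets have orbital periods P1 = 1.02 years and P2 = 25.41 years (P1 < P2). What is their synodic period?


1/P_syn = |1/P1 - 1/P2| = |1/1.02 - 1/25.41| => P_syn = 1.0627

1.0627 years


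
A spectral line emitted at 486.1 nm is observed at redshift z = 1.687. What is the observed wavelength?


lam_obs = lam_emit * (1 + z) = 486.1 * (1 + 1.687) = 1306.1507

1306.1507 nm


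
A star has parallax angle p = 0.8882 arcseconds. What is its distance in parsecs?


d = 1/p = 1/0.8882 = 1.1259

1.1259 pc


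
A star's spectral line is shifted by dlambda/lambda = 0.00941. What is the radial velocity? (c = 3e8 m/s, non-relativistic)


v = (dlambda/lambda) * c = 0.00941 * 3e8 = 2.823e+06

2.823e+06 m/s


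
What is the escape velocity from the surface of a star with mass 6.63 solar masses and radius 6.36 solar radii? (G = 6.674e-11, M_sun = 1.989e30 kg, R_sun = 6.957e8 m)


M = 6.63 * 1.989e30 kg = 1.318707e+31 kg; R = 6.36 * 6.957e8 m = 4.424652e+09 m. v_esc = sqrt(2GM/R) = sqrt(2 * 6.674e-11 * 1.318707e+31 / 4.424652e+09) = 630728.8483

630728.8483 m/s


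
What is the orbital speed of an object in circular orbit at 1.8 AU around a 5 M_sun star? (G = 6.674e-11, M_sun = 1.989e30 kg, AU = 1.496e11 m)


v = sqrt(GM/r) = sqrt(6.674e-11 * 9.945e+30 / 2.693e+11) = 49647.0497

49647.0497 m/s


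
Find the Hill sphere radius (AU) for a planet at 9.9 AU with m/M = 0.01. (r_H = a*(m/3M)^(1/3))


r_H = a * (m/3M)^(1/3) = 9.9 * (0.01/3)^(1/3) = 1.4789

1.4789 AU


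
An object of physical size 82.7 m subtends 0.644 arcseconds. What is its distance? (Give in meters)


D = size / theta_rad, theta_rad = 0.644 * pi/(180*3600) = 3.122e-06, D = 2.649e+07

2.649e+07 m


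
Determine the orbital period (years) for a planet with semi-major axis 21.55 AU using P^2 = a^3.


P = a^(3/2) = 21.55^1.5 = 100.0394

100.0394 years


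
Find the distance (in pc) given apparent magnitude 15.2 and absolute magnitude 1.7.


d = 10^((m - M + 5)/5) = 10^((15.2 - 1.7 + 5)/5) = 5011.8723

5011.8723 pc


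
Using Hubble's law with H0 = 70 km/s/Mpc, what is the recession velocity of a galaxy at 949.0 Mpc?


v = H0 * d = 70 * 949.0 = 66430.0

66430.0 km/s


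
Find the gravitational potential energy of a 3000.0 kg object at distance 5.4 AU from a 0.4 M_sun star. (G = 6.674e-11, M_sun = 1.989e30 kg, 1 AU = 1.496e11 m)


M = 0.4 * 1.989e30 kg = 7.956e+29 kg; r = 5.4 AU * 1.496e11 m/AU = 8.0784e+11 m. U = -GM*m/r = -(6.674e-11 * 7.956e+29 * 3000.0) / 8.0784e+11 = -1.972e+11

-1.972e+11 J


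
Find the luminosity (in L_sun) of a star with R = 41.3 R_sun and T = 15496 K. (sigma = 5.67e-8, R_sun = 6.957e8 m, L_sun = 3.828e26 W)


R = 41.3 * 6.957e8 m = 2.873241e+10 m. L = 4*pi*R^2*sigma*T^4 = 4*pi*(2.873241e+10)^2 * 5.67e-8 * 15496^4 = 3.391684634e+31 W. L/L_sun = 3.391684634e+31 / 3.828e26 = 88602.0019

88602.0019 L_sun


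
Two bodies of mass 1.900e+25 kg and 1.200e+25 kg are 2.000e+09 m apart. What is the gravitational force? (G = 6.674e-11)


F = G*m1*m2/r^2 = 6.674e-11 * 1.900e+25 * 1.200e+25 / (2.000e+09)^2 = 6.674e-11 * 2.280e+50 / 4.000e+18 = 3.804e+21

3.804e+21 N


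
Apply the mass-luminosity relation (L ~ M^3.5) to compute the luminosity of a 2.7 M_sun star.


L/L_sun = (M/M_sun)^3.5 = 2.7^3.5 = 32.3425

32.3425 L_sun


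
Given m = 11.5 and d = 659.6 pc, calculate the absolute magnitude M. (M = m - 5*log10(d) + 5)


M = m - 5*log10(d) + 5 = 11.5 - 5*log10(659.6) + 5 = 2.4036

2.4036


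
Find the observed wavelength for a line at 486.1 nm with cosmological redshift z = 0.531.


lam_obs = lam_emit * (1 + z) = 486.1 * (1 + 0.531) = 744.2191

744.2191 nm


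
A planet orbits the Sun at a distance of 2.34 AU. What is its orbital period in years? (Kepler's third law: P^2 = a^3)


P = a^(3/2) = 2.34^1.5 = 3.5795

3.5795 years


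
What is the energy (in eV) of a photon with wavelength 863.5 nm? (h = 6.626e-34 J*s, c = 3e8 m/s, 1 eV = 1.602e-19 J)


E = hc/lambda = 6.626e-34 * 3e8 / 8.635e-07 = 2.302e-19 J = 1.437 eV

1.437 eV


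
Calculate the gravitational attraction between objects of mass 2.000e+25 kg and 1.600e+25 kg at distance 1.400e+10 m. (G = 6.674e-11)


F = G*m1*m2/r^2 = 6.674e-11 * 2.000e+25 * 1.600e+25 / (1.400e+10)^2 = 6.674e-11 * 3.200e+50 / 1.960e+20 = 1.090e+20

1.090e+20 N


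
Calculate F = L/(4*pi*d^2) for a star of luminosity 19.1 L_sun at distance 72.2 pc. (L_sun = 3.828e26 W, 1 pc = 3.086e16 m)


F = L / (4*pi*d^2) = 7.311e+27 / (4*pi*(2.228e+18)^2) = 1.172e-10

1.172e-10 W/m^2


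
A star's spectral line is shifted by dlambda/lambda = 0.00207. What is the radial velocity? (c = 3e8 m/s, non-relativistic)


v = (dlambda/lambda) * c = 0.00207 * 3e8 = 621000.0

621000.0 m/s


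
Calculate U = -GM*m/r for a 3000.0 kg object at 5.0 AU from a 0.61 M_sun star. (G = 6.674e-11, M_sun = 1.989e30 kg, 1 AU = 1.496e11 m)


M = 0.61 * 1.989e30 kg = 1.21329e+30 kg; r = 5.0 AU * 1.496e11 m/AU = 7.48e+11 m. U = -GM*m/r = -(6.674e-11 * 1.21329e+30 * 3000.0) / 7.48e+11 = -3.248e+11

-3.248e+11 J


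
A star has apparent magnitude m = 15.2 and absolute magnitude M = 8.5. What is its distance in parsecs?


d = 10^((m - M + 5)/5) = 10^((15.2 - 8.5 + 5)/5) = 218.7762

218.7762 pc


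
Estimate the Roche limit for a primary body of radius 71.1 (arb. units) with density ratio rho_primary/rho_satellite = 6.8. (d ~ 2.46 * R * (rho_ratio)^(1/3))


d_Roche = 2.46 * 71.1 * 6.8^(1/3) = 331.3658

331.3658


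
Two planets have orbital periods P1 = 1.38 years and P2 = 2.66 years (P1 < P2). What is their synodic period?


1/P_syn = |1/P1 - 1/P2| = |1/1.38 - 1/2.66| => P_syn = 2.8678

2.8678 years


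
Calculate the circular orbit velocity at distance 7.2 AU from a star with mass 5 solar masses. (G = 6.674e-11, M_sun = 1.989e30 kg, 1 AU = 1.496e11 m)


v = sqrt(GM/r) = sqrt(6.674e-11 * 9.945e+30 / 1.077e+12) = 24823.5249

24823.5249 m/s


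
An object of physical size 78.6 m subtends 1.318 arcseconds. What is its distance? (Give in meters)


D = size / theta_rad, theta_rad = 1.318 * pi/(180*3600) = 6.390e-06, D = 1.230e+07

1.230e+07 m


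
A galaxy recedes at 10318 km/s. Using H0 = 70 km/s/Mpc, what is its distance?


d = v / H0 = 10318 / 70 = 147.4

147.4 Mpc


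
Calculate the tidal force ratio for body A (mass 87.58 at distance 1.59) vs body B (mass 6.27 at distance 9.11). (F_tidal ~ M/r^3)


Ratio = (M1/r1^3) / (M2/r2^3) = (87.58/1.59^3) / (6.27/9.11^3) = 2627.2485

2627.2485


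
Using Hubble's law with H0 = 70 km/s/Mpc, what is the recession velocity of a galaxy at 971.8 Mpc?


v = H0 * d = 70 * 971.8 = 68026.0

68026.0 km/s


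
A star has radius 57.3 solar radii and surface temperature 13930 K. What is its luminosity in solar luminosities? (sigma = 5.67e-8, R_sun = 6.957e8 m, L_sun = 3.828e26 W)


R = 57.3 * 6.957e8 m = 3.986361e+10 m. L = 4*pi*R^2*sigma*T^4 = 4*pi*(3.986361e+10)^2 * 5.67e-8 * 13930^4 = 4.263346581e+31 W. L/L_sun = 4.263346581e+31 / 3.828e26 = 111372.6902

111372.6902 L_sun


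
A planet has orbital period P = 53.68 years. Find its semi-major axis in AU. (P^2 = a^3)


a = P^(2/3) = 53.68^(2/3) = 14.2301

14.2301 AU
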